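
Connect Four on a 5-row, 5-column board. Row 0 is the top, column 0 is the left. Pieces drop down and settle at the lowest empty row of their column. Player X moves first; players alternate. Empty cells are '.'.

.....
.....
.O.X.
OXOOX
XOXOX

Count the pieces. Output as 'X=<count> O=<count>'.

X=6 O=6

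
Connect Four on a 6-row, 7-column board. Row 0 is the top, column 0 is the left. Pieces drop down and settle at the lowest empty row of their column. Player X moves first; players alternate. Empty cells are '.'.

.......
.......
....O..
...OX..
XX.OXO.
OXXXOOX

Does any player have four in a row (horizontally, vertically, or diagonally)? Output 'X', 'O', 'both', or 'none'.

none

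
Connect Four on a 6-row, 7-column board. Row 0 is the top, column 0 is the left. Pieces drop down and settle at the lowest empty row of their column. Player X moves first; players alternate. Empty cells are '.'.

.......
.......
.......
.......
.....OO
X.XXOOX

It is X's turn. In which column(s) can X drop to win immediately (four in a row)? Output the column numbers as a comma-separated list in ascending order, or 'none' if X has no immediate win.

Answer: 1

Derivation:
col 0: drop X → no win
col 1: drop X → WIN!
col 2: drop X → no win
col 3: drop X → no win
col 4: drop X → no win
col 5: drop X → no win
col 6: drop X → no win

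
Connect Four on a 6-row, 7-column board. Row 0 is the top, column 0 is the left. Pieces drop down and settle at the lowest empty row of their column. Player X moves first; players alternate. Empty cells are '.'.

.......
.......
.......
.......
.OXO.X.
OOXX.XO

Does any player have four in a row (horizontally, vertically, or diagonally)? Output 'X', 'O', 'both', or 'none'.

none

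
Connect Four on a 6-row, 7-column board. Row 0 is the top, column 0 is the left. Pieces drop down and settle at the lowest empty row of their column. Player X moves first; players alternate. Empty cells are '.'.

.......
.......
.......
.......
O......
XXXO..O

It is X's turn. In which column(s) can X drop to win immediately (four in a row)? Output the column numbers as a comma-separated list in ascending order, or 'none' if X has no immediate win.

col 0: drop X → no win
col 1: drop X → no win
col 2: drop X → no win
col 3: drop X → no win
col 4: drop X → no win
col 5: drop X → no win
col 6: drop X → no win

Answer: none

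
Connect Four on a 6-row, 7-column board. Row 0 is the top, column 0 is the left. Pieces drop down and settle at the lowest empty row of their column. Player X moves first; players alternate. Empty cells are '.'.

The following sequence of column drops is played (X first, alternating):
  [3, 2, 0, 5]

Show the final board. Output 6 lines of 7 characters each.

Move 1: X drops in col 3, lands at row 5
Move 2: O drops in col 2, lands at row 5
Move 3: X drops in col 0, lands at row 5
Move 4: O drops in col 5, lands at row 5

Answer: .......
.......
.......
.......
.......
X.OX.O.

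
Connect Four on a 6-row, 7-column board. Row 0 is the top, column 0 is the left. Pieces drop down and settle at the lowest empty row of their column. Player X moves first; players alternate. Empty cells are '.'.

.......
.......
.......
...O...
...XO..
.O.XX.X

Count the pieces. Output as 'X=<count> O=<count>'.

X=4 O=3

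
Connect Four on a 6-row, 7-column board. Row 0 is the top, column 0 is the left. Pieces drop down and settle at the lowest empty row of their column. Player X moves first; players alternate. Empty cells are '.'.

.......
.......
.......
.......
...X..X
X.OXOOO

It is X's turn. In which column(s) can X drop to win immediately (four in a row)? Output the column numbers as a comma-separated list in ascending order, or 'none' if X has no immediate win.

col 0: drop X → no win
col 1: drop X → no win
col 2: drop X → no win
col 3: drop X → no win
col 4: drop X → no win
col 5: drop X → no win
col 6: drop X → no win

Answer: none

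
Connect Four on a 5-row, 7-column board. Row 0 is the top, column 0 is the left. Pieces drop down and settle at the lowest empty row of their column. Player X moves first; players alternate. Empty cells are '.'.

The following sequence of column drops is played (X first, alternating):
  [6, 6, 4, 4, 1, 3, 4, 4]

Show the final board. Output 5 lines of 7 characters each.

Move 1: X drops in col 6, lands at row 4
Move 2: O drops in col 6, lands at row 3
Move 3: X drops in col 4, lands at row 4
Move 4: O drops in col 4, lands at row 3
Move 5: X drops in col 1, lands at row 4
Move 6: O drops in col 3, lands at row 4
Move 7: X drops in col 4, lands at row 2
Move 8: O drops in col 4, lands at row 1

Answer: .......
....O..
....X..
....O.O
.X.OX.X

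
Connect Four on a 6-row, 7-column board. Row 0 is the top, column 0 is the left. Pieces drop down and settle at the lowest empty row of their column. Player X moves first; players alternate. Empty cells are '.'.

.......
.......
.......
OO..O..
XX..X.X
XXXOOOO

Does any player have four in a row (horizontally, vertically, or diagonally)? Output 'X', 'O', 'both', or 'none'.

O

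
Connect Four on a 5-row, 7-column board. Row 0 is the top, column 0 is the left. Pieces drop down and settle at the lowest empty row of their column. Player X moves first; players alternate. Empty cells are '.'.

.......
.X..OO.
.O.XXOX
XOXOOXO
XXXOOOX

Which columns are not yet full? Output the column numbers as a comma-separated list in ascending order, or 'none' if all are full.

Answer: 0,1,2,3,4,5,6

Derivation:
col 0: top cell = '.' → open
col 1: top cell = '.' → open
col 2: top cell = '.' → open
col 3: top cell = '.' → open
col 4: top cell = '.' → open
col 5: top cell = '.' → open
col 6: top cell = '.' → open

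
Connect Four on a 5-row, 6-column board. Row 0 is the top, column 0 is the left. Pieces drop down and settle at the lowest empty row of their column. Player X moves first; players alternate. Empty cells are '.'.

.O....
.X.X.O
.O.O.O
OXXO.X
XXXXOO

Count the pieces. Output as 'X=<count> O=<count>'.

X=9 O=9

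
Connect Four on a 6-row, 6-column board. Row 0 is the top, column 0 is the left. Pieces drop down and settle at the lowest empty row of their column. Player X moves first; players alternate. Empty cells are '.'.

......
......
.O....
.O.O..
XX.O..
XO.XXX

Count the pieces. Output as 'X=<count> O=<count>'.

X=6 O=5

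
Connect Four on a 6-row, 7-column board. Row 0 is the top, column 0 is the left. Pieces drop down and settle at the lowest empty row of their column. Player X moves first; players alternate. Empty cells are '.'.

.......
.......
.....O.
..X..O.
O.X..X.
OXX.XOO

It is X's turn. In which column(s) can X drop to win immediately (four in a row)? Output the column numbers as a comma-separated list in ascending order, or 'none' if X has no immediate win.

Answer: 2,3

Derivation:
col 0: drop X → no win
col 1: drop X → no win
col 2: drop X → WIN!
col 3: drop X → WIN!
col 4: drop X → no win
col 5: drop X → no win
col 6: drop X → no win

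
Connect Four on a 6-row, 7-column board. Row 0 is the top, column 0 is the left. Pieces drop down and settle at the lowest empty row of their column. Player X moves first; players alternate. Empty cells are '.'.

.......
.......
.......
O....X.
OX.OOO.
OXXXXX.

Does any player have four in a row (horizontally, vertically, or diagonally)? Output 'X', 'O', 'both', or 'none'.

X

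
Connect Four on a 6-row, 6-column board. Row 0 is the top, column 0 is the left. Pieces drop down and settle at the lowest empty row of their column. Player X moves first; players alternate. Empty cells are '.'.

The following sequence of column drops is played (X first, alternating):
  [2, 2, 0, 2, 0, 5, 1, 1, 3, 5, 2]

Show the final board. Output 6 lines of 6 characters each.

Answer: ......
......
..X...
..O...
XOO..O
XXXX.O

Derivation:
Move 1: X drops in col 2, lands at row 5
Move 2: O drops in col 2, lands at row 4
Move 3: X drops in col 0, lands at row 5
Move 4: O drops in col 2, lands at row 3
Move 5: X drops in col 0, lands at row 4
Move 6: O drops in col 5, lands at row 5
Move 7: X drops in col 1, lands at row 5
Move 8: O drops in col 1, lands at row 4
Move 9: X drops in col 3, lands at row 5
Move 10: O drops in col 5, lands at row 4
Move 11: X drops in col 2, lands at row 2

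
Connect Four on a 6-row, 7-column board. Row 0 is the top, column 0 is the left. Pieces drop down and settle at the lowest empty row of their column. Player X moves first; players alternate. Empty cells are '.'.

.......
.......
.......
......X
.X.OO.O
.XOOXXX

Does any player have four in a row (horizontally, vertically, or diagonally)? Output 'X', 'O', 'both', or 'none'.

none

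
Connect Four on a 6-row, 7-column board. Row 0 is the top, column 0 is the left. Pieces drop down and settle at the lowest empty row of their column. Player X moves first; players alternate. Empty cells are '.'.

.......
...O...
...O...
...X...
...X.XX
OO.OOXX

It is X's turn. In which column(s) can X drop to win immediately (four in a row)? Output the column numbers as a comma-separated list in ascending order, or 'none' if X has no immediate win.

col 0: drop X → no win
col 1: drop X → no win
col 2: drop X → no win
col 3: drop X → no win
col 4: drop X → WIN!
col 5: drop X → no win
col 6: drop X → no win

Answer: 4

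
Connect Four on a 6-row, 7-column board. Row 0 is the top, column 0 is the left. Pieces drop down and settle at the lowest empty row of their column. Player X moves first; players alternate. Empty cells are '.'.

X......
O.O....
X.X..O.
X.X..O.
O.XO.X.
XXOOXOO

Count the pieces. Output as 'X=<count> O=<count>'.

X=10 O=10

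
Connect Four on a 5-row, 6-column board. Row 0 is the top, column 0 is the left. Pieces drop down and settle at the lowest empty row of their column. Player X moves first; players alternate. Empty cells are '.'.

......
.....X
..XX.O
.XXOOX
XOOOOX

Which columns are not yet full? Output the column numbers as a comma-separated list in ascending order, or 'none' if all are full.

Answer: 0,1,2,3,4,5

Derivation:
col 0: top cell = '.' → open
col 1: top cell = '.' → open
col 2: top cell = '.' → open
col 3: top cell = '.' → open
col 4: top cell = '.' → open
col 5: top cell = '.' → open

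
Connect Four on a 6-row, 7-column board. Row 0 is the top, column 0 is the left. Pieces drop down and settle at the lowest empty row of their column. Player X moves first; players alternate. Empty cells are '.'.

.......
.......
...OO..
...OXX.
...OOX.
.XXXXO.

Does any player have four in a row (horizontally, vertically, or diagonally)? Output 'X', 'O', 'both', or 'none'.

X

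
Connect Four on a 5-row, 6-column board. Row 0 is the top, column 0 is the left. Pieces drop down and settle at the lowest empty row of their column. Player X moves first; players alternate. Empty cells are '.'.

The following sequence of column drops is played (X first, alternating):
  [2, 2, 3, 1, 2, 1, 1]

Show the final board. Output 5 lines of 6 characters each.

Answer: ......
......
.XX...
.OO...
.OXX..

Derivation:
Move 1: X drops in col 2, lands at row 4
Move 2: O drops in col 2, lands at row 3
Move 3: X drops in col 3, lands at row 4
Move 4: O drops in col 1, lands at row 4
Move 5: X drops in col 2, lands at row 2
Move 6: O drops in col 1, lands at row 3
Move 7: X drops in col 1, lands at row 2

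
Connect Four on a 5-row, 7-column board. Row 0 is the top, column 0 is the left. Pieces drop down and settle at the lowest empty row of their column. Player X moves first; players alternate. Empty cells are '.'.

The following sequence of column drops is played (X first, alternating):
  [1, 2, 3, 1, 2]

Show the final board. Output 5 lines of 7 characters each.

Answer: .......
.......
.......
.OX....
.XOX...

Derivation:
Move 1: X drops in col 1, lands at row 4
Move 2: O drops in col 2, lands at row 4
Move 3: X drops in col 3, lands at row 4
Move 4: O drops in col 1, lands at row 3
Move 5: X drops in col 2, lands at row 3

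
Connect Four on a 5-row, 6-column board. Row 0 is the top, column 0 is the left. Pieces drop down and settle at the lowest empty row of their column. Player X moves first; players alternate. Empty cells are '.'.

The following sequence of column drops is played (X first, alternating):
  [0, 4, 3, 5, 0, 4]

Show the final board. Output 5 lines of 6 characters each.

Move 1: X drops in col 0, lands at row 4
Move 2: O drops in col 4, lands at row 4
Move 3: X drops in col 3, lands at row 4
Move 4: O drops in col 5, lands at row 4
Move 5: X drops in col 0, lands at row 3
Move 6: O drops in col 4, lands at row 3

Answer: ......
......
......
X...O.
X..XOO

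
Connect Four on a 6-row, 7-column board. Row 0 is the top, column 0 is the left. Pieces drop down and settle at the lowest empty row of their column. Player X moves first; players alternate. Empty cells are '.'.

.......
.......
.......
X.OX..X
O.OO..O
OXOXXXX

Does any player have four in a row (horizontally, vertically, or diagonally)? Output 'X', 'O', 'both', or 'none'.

X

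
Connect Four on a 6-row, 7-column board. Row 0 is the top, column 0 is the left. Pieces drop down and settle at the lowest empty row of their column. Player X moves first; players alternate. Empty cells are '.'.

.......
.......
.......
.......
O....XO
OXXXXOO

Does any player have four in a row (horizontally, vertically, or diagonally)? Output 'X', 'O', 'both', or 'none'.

X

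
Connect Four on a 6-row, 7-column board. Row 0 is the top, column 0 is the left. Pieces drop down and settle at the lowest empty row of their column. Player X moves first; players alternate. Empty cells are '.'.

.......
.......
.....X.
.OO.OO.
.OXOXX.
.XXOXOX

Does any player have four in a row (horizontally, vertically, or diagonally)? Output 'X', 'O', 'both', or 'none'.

none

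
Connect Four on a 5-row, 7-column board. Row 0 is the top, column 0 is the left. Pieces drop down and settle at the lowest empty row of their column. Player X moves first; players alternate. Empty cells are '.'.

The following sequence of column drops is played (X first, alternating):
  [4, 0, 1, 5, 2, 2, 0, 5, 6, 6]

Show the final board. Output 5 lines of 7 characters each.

Move 1: X drops in col 4, lands at row 4
Move 2: O drops in col 0, lands at row 4
Move 3: X drops in col 1, lands at row 4
Move 4: O drops in col 5, lands at row 4
Move 5: X drops in col 2, lands at row 4
Move 6: O drops in col 2, lands at row 3
Move 7: X drops in col 0, lands at row 3
Move 8: O drops in col 5, lands at row 3
Move 9: X drops in col 6, lands at row 4
Move 10: O drops in col 6, lands at row 3

Answer: .......
.......
.......
X.O..OO
OXX.XOX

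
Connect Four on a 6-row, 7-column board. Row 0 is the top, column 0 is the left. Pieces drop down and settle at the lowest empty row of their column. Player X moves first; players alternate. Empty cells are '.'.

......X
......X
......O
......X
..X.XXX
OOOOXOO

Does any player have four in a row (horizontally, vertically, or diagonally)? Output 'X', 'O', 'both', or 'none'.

O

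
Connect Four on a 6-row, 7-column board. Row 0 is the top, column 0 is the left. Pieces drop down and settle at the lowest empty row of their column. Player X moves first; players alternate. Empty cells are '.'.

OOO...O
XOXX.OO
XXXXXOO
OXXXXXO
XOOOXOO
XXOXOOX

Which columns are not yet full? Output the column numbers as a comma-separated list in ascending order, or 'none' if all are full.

Answer: 3,4,5

Derivation:
col 0: top cell = 'O' → FULL
col 1: top cell = 'O' → FULL
col 2: top cell = 'O' → FULL
col 3: top cell = '.' → open
col 4: top cell = '.' → open
col 5: top cell = '.' → open
col 6: top cell = 'O' → FULL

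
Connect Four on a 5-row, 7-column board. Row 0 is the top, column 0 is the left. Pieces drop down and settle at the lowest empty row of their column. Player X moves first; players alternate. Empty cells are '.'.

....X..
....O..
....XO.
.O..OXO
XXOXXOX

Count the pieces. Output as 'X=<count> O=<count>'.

X=8 O=7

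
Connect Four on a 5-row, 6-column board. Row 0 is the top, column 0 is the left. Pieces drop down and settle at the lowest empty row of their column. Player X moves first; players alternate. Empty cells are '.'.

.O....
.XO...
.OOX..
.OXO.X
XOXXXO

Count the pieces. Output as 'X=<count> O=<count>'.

X=8 O=8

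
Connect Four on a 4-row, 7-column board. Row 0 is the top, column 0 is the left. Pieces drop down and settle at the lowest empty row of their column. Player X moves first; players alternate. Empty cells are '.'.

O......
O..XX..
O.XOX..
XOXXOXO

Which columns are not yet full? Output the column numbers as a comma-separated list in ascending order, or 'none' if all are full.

col 0: top cell = 'O' → FULL
col 1: top cell = '.' → open
col 2: top cell = '.' → open
col 3: top cell = '.' → open
col 4: top cell = '.' → open
col 5: top cell = '.' → open
col 6: top cell = '.' → open

Answer: 1,2,3,4,5,6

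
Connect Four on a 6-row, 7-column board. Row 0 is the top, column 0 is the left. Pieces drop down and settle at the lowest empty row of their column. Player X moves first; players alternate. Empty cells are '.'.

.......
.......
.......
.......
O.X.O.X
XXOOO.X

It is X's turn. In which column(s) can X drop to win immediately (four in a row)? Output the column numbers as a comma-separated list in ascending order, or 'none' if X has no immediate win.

Answer: none

Derivation:
col 0: drop X → no win
col 1: drop X → no win
col 2: drop X → no win
col 3: drop X → no win
col 4: drop X → no win
col 5: drop X → no win
col 6: drop X → no win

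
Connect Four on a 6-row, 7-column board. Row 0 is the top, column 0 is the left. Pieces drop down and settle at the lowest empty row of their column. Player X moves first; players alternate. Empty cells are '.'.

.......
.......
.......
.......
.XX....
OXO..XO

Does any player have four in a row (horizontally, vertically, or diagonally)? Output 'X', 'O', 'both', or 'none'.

none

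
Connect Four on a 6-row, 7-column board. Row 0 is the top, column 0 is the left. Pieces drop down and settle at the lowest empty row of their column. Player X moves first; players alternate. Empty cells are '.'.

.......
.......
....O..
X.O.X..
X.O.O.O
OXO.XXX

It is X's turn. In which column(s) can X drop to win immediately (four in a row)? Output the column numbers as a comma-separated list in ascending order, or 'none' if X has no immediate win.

col 0: drop X → no win
col 1: drop X → no win
col 2: drop X → no win
col 3: drop X → WIN!
col 4: drop X → no win
col 5: drop X → no win
col 6: drop X → no win

Answer: 3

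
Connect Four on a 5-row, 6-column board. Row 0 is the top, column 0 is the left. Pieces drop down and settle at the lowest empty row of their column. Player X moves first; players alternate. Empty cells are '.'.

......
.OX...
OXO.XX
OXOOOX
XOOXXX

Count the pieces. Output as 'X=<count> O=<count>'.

X=10 O=9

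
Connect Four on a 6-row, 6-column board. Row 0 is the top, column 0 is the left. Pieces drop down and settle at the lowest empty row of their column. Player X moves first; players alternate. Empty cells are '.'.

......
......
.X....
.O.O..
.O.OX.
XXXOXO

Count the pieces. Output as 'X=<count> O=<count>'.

X=6 O=6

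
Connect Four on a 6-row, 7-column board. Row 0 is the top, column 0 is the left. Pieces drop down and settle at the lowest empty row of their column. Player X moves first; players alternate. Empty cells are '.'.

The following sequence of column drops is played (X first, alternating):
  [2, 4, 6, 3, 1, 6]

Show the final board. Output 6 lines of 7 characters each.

Move 1: X drops in col 2, lands at row 5
Move 2: O drops in col 4, lands at row 5
Move 3: X drops in col 6, lands at row 5
Move 4: O drops in col 3, lands at row 5
Move 5: X drops in col 1, lands at row 5
Move 6: O drops in col 6, lands at row 4

Answer: .......
.......
.......
.......
......O
.XXOO.X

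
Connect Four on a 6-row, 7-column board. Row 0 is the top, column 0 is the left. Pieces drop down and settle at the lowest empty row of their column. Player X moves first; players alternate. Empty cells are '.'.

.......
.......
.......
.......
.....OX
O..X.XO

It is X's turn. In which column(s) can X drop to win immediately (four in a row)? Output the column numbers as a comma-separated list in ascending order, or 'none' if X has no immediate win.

Answer: none

Derivation:
col 0: drop X → no win
col 1: drop X → no win
col 2: drop X → no win
col 3: drop X → no win
col 4: drop X → no win
col 5: drop X → no win
col 6: drop X → no win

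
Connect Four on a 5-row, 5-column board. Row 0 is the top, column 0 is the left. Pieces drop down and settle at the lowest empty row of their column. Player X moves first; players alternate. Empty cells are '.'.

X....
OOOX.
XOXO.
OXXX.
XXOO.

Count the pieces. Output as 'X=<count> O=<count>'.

X=9 O=8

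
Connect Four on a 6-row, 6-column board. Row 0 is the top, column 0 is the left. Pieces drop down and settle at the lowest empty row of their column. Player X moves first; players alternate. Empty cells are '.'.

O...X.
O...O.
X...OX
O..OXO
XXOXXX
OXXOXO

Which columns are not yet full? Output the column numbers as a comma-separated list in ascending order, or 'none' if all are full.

col 0: top cell = 'O' → FULL
col 1: top cell = '.' → open
col 2: top cell = '.' → open
col 3: top cell = '.' → open
col 4: top cell = 'X' → FULL
col 5: top cell = '.' → open

Answer: 1,2,3,5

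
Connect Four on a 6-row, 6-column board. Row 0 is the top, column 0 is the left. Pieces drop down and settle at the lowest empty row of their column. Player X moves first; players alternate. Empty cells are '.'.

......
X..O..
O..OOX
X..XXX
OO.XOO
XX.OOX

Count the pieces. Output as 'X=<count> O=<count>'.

X=10 O=10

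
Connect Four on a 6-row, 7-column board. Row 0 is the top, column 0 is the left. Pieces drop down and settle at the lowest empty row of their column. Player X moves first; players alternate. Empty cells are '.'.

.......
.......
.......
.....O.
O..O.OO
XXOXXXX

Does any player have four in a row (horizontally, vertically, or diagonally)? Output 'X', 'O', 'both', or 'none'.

X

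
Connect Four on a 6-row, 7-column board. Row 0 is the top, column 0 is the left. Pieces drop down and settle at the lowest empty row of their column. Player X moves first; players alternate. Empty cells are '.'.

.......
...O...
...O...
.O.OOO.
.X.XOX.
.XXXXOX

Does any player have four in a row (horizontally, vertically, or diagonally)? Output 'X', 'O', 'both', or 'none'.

X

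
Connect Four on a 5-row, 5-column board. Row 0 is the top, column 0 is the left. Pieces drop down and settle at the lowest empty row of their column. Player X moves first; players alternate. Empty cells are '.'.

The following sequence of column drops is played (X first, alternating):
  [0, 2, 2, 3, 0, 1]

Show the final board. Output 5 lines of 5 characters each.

Answer: .....
.....
.....
X.X..
XOOO.

Derivation:
Move 1: X drops in col 0, lands at row 4
Move 2: O drops in col 2, lands at row 4
Move 3: X drops in col 2, lands at row 3
Move 4: O drops in col 3, lands at row 4
Move 5: X drops in col 0, lands at row 3
Move 6: O drops in col 1, lands at row 4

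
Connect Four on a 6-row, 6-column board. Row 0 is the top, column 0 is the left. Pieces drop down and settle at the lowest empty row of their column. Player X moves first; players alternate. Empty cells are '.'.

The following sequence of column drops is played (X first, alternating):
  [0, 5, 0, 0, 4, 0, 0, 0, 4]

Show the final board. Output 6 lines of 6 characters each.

Move 1: X drops in col 0, lands at row 5
Move 2: O drops in col 5, lands at row 5
Move 3: X drops in col 0, lands at row 4
Move 4: O drops in col 0, lands at row 3
Move 5: X drops in col 4, lands at row 5
Move 6: O drops in col 0, lands at row 2
Move 7: X drops in col 0, lands at row 1
Move 8: O drops in col 0, lands at row 0
Move 9: X drops in col 4, lands at row 4

Answer: O.....
X.....
O.....
O.....
X...X.
X...XO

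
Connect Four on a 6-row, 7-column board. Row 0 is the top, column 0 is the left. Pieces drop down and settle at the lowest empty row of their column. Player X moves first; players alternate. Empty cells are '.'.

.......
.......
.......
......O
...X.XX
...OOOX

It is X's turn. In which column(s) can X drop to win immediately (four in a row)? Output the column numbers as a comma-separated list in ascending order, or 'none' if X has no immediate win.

Answer: 4

Derivation:
col 0: drop X → no win
col 1: drop X → no win
col 2: drop X → no win
col 3: drop X → no win
col 4: drop X → WIN!
col 5: drop X → no win
col 6: drop X → no win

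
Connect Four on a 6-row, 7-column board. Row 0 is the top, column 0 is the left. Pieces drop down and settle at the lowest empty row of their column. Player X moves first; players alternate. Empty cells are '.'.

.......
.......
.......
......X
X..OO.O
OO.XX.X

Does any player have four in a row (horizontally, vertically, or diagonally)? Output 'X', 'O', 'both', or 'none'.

none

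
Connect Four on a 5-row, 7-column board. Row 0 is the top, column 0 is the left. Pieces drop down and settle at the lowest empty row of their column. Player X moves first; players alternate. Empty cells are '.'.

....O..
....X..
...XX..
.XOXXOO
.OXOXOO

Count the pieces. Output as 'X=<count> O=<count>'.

X=8 O=8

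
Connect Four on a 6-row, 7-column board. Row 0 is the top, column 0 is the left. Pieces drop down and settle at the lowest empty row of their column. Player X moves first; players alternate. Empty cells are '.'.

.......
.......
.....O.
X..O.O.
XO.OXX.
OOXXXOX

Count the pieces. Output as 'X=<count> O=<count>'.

X=8 O=8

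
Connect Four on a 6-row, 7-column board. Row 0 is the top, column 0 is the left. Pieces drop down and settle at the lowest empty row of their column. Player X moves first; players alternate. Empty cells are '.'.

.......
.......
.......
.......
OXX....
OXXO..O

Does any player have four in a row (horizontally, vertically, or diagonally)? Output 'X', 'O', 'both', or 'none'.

none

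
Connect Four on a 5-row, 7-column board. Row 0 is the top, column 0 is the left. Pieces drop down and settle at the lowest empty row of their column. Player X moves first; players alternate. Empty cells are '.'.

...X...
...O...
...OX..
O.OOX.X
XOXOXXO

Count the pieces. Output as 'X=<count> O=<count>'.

X=8 O=8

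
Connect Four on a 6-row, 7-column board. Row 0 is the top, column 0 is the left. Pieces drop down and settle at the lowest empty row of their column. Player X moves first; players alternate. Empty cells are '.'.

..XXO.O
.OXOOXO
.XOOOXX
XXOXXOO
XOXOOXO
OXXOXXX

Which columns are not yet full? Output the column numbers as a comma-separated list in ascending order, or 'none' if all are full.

col 0: top cell = '.' → open
col 1: top cell = '.' → open
col 2: top cell = 'X' → FULL
col 3: top cell = 'X' → FULL
col 4: top cell = 'O' → FULL
col 5: top cell = '.' → open
col 6: top cell = 'O' → FULL

Answer: 0,1,5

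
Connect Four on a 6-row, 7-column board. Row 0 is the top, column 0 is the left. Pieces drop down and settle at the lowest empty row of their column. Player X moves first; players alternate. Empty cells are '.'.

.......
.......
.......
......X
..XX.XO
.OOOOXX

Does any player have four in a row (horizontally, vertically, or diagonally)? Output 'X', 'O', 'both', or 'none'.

O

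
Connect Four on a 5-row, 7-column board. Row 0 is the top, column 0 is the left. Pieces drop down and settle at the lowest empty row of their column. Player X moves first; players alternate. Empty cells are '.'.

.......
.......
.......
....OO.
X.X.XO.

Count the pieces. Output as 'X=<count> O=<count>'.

X=3 O=3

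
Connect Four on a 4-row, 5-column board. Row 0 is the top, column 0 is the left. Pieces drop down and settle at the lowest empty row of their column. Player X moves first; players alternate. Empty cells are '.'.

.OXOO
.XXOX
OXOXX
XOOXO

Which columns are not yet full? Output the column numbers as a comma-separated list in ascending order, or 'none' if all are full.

Answer: 0

Derivation:
col 0: top cell = '.' → open
col 1: top cell = 'O' → FULL
col 2: top cell = 'X' → FULL
col 3: top cell = 'O' → FULL
col 4: top cell = 'O' → FULL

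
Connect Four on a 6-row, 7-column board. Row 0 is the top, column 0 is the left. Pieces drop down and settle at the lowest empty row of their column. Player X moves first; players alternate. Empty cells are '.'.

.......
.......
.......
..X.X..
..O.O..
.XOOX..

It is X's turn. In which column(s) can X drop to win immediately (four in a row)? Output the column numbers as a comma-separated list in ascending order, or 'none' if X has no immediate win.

col 0: drop X → no win
col 1: drop X → no win
col 2: drop X → no win
col 3: drop X → no win
col 4: drop X → no win
col 5: drop X → no win
col 6: drop X → no win

Answer: none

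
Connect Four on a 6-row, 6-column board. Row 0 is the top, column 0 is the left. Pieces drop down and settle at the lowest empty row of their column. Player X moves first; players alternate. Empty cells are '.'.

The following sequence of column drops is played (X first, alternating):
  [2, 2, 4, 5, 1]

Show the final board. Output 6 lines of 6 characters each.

Answer: ......
......
......
......
..O...
.XX.XO

Derivation:
Move 1: X drops in col 2, lands at row 5
Move 2: O drops in col 2, lands at row 4
Move 3: X drops in col 4, lands at row 5
Move 4: O drops in col 5, lands at row 5
Move 5: X drops in col 1, lands at row 5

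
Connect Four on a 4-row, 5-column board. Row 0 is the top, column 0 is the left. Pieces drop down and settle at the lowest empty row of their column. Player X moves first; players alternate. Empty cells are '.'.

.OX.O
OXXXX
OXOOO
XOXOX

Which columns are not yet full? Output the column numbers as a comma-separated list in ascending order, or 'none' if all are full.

col 0: top cell = '.' → open
col 1: top cell = 'O' → FULL
col 2: top cell = 'X' → FULL
col 3: top cell = '.' → open
col 4: top cell = 'O' → FULL

Answer: 0,3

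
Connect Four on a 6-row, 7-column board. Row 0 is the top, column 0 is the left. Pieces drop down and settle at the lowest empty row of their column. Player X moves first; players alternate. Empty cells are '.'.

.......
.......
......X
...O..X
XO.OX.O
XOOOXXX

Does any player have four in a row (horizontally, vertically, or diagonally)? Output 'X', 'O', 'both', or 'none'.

none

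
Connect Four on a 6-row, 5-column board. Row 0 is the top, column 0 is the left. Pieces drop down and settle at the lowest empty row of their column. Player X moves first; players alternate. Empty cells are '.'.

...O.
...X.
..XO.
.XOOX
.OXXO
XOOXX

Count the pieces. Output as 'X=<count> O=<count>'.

X=9 O=8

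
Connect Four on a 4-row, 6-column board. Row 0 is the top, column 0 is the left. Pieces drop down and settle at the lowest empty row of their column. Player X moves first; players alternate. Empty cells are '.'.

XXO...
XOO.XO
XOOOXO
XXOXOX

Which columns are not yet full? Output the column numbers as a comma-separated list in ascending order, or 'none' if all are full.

col 0: top cell = 'X' → FULL
col 1: top cell = 'X' → FULL
col 2: top cell = 'O' → FULL
col 3: top cell = '.' → open
col 4: top cell = '.' → open
col 5: top cell = '.' → open

Answer: 3,4,5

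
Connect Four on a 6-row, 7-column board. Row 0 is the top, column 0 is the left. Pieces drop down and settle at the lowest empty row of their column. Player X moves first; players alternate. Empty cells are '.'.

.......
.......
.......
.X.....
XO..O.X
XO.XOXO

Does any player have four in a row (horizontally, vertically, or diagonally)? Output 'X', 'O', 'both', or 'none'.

none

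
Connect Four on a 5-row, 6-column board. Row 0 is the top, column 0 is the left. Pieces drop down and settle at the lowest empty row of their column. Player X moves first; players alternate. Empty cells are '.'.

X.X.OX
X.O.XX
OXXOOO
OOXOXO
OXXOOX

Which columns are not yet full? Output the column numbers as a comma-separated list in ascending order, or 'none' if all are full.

Answer: 1,3

Derivation:
col 0: top cell = 'X' → FULL
col 1: top cell = '.' → open
col 2: top cell = 'X' → FULL
col 3: top cell = '.' → open
col 4: top cell = 'O' → FULL
col 5: top cell = 'X' → FULL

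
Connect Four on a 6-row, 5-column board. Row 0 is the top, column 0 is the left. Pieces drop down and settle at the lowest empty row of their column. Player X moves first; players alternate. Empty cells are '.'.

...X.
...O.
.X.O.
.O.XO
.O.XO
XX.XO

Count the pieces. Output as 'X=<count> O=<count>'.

X=7 O=7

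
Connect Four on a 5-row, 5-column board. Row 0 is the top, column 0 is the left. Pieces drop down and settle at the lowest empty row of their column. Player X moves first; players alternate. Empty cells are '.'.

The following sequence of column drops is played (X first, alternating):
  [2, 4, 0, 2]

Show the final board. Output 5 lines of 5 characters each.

Answer: .....
.....
.....
..O..
X.X.O

Derivation:
Move 1: X drops in col 2, lands at row 4
Move 2: O drops in col 4, lands at row 4
Move 3: X drops in col 0, lands at row 4
Move 4: O drops in col 2, lands at row 3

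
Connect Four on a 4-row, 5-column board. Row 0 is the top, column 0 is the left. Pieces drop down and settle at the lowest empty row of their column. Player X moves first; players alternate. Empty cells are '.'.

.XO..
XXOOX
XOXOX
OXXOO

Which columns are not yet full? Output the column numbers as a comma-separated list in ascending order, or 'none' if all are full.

col 0: top cell = '.' → open
col 1: top cell = 'X' → FULL
col 2: top cell = 'O' → FULL
col 3: top cell = '.' → open
col 4: top cell = '.' → open

Answer: 0,3,4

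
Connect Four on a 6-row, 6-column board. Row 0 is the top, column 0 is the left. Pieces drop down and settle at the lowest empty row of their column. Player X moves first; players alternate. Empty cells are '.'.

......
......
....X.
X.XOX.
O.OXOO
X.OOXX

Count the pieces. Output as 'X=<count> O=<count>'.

X=8 O=7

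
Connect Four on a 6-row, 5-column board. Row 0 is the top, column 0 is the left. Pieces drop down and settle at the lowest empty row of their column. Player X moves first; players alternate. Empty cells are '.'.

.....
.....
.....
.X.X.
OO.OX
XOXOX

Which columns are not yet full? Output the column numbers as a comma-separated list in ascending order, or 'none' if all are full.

Answer: 0,1,2,3,4

Derivation:
col 0: top cell = '.' → open
col 1: top cell = '.' → open
col 2: top cell = '.' → open
col 3: top cell = '.' → open
col 4: top cell = '.' → open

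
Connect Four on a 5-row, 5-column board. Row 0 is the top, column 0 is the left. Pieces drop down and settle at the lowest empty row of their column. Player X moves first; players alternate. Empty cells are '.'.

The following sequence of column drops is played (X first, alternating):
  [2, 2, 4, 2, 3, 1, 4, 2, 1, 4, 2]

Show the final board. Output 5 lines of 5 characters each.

Move 1: X drops in col 2, lands at row 4
Move 2: O drops in col 2, lands at row 3
Move 3: X drops in col 4, lands at row 4
Move 4: O drops in col 2, lands at row 2
Move 5: X drops in col 3, lands at row 4
Move 6: O drops in col 1, lands at row 4
Move 7: X drops in col 4, lands at row 3
Move 8: O drops in col 2, lands at row 1
Move 9: X drops in col 1, lands at row 3
Move 10: O drops in col 4, lands at row 2
Move 11: X drops in col 2, lands at row 0

Answer: ..X..
..O..
..O.O
.XO.X
.OXXX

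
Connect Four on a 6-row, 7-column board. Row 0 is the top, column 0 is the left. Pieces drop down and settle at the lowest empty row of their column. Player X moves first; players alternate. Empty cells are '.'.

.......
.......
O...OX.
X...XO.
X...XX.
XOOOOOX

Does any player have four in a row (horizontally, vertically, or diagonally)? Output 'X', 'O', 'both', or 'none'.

O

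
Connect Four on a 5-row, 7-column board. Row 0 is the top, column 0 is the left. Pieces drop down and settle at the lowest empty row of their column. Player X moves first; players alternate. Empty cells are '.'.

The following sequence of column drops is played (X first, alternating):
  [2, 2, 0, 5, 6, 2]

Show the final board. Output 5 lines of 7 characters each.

Answer: .......
.......
..O....
..O....
X.X..OX

Derivation:
Move 1: X drops in col 2, lands at row 4
Move 2: O drops in col 2, lands at row 3
Move 3: X drops in col 0, lands at row 4
Move 4: O drops in col 5, lands at row 4
Move 5: X drops in col 6, lands at row 4
Move 6: O drops in col 2, lands at row 2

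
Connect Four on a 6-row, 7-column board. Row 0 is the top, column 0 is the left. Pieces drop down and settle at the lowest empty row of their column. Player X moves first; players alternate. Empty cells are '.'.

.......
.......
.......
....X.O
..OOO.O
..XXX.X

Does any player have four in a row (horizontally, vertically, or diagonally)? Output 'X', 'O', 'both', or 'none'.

none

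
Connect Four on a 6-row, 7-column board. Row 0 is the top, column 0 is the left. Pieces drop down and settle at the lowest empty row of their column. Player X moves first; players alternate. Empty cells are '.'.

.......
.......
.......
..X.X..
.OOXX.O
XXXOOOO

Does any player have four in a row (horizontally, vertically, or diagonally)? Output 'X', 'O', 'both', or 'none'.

O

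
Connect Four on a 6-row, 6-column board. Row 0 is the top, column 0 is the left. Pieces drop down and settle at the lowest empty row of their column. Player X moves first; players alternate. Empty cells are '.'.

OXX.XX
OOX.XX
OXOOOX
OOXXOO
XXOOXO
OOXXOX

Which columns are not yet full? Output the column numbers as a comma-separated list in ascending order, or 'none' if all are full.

Answer: 3

Derivation:
col 0: top cell = 'O' → FULL
col 1: top cell = 'X' → FULL
col 2: top cell = 'X' → FULL
col 3: top cell = '.' → open
col 4: top cell = 'X' → FULL
col 5: top cell = 'X' → FULL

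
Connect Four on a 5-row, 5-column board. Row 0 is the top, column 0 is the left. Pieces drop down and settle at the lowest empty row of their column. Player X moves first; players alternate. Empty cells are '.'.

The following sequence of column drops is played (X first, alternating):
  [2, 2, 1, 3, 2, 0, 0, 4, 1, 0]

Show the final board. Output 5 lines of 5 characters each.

Answer: .....
.....
O.X..
XXO..
OXXOO

Derivation:
Move 1: X drops in col 2, lands at row 4
Move 2: O drops in col 2, lands at row 3
Move 3: X drops in col 1, lands at row 4
Move 4: O drops in col 3, lands at row 4
Move 5: X drops in col 2, lands at row 2
Move 6: O drops in col 0, lands at row 4
Move 7: X drops in col 0, lands at row 3
Move 8: O drops in col 4, lands at row 4
Move 9: X drops in col 1, lands at row 3
Move 10: O drops in col 0, lands at row 2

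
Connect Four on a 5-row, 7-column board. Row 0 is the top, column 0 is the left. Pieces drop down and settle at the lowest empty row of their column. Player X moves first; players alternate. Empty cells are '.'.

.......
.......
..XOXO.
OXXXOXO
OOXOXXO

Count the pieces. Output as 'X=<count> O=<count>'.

X=9 O=9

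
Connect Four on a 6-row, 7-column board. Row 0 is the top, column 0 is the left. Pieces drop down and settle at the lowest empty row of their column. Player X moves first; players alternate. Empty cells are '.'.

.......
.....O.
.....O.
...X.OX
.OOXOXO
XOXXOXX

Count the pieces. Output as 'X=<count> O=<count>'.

X=9 O=9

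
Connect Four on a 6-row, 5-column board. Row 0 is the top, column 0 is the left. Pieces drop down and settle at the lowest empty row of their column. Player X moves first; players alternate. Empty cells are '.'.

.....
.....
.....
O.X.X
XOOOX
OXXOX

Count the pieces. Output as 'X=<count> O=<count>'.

X=7 O=6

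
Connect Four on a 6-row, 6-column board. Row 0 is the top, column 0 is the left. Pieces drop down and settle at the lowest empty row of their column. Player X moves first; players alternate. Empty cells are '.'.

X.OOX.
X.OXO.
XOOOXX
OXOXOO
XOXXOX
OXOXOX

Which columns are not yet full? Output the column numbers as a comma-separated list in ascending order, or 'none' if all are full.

Answer: 1,5

Derivation:
col 0: top cell = 'X' → FULL
col 1: top cell = '.' → open
col 2: top cell = 'O' → FULL
col 3: top cell = 'O' → FULL
col 4: top cell = 'X' → FULL
col 5: top cell = '.' → open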